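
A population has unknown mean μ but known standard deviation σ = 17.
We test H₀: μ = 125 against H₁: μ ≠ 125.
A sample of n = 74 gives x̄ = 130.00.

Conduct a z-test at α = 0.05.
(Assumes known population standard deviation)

Answer: z = 2.5301, reject H₀

Derivation:
Standard error: SE = σ/√n = 17/√74 = 1.9762
z-statistic: z = (x̄ - μ₀)/SE = (130.00 - 125)/1.9762 = 2.5301
Critical value: ±1.960
p-value = 0.0114
Decision: reject H₀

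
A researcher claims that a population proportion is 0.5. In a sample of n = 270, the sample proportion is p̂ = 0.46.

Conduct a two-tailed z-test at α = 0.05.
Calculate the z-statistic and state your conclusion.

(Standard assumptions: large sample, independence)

Answer: z = -1.3145, fail to reject H₀

Derivation:
H₀: p = 0.5, H₁: p ≠ 0.5
Standard error: SE = √(p₀(1-p₀)/n) = √(0.5×0.5/270) = 0.030429
z-statistic: z = (p̂ - p₀)/SE = (0.46 - 0.5)/0.030429 = -1.3145
Critical value: z_0.025 = ±1.960
p-value = 0.1887
Decision: fail to reject H₀ at α = 0.05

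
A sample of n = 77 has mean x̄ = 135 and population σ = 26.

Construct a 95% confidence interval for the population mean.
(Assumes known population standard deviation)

Answer: (129.1925, 140.8075)

Derivation:
Confidence level: 95%, α = 0.05
z_0.025 = 1.960
SE = σ/√n = 26/√77 = 2.9630
Margin of error = 1.960 × 2.9630 = 5.8075
CI: x̄ ± margin = 135 ± 5.8075
CI: (129.1925, 140.8075)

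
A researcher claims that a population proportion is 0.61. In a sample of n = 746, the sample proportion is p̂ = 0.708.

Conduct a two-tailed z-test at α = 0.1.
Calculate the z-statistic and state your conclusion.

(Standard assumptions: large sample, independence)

H₀: p = 0.61, H₁: p ≠ 0.61
Standard error: SE = √(p₀(1-p₀)/n) = √(0.61×0.39/746) = 0.017858
z-statistic: z = (p̂ - p₀)/SE = (0.708 - 0.61)/0.017858 = 5.4877
Critical value: z_0.05 = ±1.645
p-value < 0.0001
Decision: reject H₀ at α = 0.1

Answer: z = 5.4877, reject H₀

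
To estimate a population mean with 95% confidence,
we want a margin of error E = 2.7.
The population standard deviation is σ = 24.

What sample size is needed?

Answer: n = 304

Derivation:
z_0.025 = 1.960
n = (z×σ/E)² = (1.960×24/2.7)²
n = 303.5338
Round up: n = 304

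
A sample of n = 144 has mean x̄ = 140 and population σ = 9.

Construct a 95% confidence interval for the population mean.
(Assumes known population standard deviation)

Confidence level: 95%, α = 0.05
z_0.025 = 1.960
SE = σ/√n = 9/√144 = 0.7500
Margin of error = 1.960 × 0.7500 = 1.4700
CI: x̄ ± margin = 140 ± 1.4700
CI: (138.5300, 141.4700)

Answer: (138.5300, 141.4700)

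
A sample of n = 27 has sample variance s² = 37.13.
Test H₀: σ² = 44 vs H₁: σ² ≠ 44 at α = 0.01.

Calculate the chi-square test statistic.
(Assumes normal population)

df = n - 1 = 26
χ² = (n-1)s²/σ₀² = 26×37.13/44 = 21.9405
Critical values: χ²_{0.995,26} = 11.160, χ²_{0.005,26} = 48.290
Rejection region: χ² < 11.160 or χ² > 48.290
Decision: fail to reject H₀

Answer: χ² = 21.9405, fail to reject H₀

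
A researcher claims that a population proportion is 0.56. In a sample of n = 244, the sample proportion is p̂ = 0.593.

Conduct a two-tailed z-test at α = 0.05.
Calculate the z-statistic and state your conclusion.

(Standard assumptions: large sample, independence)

Answer: z = 1.0385, fail to reject H₀

Derivation:
H₀: p = 0.56, H₁: p ≠ 0.56
Standard error: SE = √(p₀(1-p₀)/n) = √(0.56×0.44/244) = 0.031778
z-statistic: z = (p̂ - p₀)/SE = (0.593 - 0.56)/0.031778 = 1.0385
Critical value: z_0.025 = ±1.960
p-value = 0.2990
Decision: fail to reject H₀ at α = 0.05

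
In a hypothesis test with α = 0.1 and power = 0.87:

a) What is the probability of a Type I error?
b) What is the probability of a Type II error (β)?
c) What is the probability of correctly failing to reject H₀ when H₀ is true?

a) Type I error probability = α = 0.1
b) Power = P(reject H₀ | H₁ true) = 1 - β = 0.87, so Type II error probability = β = 1 - Power = 0.13
c) P(fail to reject H₀ | H₀ true) = 1 - α = 0.9

Answer: a) 0.1, b) 0.13, c) 0.9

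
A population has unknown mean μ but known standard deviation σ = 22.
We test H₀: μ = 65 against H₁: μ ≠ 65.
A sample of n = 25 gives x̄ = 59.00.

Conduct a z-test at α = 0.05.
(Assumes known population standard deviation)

Standard error: SE = σ/√n = 22/√25 = 4.4000
z-statistic: z = (x̄ - μ₀)/SE = (59.00 - 65)/4.4000 = -1.3636
Critical value: ±1.960
p-value = 0.1727
Decision: fail to reject H₀

Answer: z = -1.3636, fail to reject H₀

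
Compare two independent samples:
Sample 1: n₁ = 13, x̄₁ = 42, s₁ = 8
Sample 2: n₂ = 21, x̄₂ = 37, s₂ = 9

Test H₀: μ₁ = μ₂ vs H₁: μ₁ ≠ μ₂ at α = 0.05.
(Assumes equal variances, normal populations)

Answer: t = 1.6401, fail to reject H₀

Derivation:
Pooled variance: s²_p = [12×8² + 20×9²]/(32) = 74.6250
s_p = 8.6386
SE = s_p×√(1/n₁ + 1/n₂) = 8.6386×√(1/13 + 1/21) = 3.0486
t = (x̄₁ - x̄₂)/SE = (42 - 37)/3.0486 = 1.6401
df = 32, t-critical = ±2.037
Decision: fail to reject H₀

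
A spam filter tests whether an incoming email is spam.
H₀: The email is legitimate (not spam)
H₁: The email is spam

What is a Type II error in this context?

Type I error (α): Rejecting H₀ when H₀ is true
Type II error (β): Failing to reject H₀ when H₁ is true

Answer: Letting a spam email through to the inbox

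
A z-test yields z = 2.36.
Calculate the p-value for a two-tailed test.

For z = 2.36:
p = 2×P(Z > |2.36|) = 2×(1 - Φ(2.36)) = 0.0183

Answer: p-value ≈ 0.0183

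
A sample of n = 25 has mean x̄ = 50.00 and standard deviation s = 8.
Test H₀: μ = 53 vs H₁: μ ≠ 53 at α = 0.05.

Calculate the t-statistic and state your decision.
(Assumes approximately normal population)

Answer: t = -1.8750, fail to reject H₀

Derivation:
df = n - 1 = 24
SE = s/√n = 8/√25 = 1.6000
t = (x̄ - μ₀)/SE = (50.00 - 53)/1.6000 = -1.8750
Critical value: t_{0.025,24} = ±2.064
p-value ≈ 0.0730
Decision: fail to reject H₀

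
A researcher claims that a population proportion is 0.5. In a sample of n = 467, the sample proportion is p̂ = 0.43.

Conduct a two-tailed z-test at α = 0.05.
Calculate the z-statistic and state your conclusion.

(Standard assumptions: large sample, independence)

H₀: p = 0.5, H₁: p ≠ 0.5
Standard error: SE = √(p₀(1-p₀)/n) = √(0.5×0.5/467) = 0.023137
z-statistic: z = (p̂ - p₀)/SE = (0.43 - 0.5)/0.023137 = -3.0255
Critical value: z_0.025 = ±1.960
p-value = 0.0025
Decision: reject H₀ at α = 0.05

Answer: z = -3.0255, reject H₀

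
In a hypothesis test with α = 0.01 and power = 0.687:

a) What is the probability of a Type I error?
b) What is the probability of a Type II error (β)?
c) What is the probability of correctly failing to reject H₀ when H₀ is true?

Answer: a) 0.01, b) 0.313, c) 0.99

Derivation:
a) Type I error probability = α = 0.01
b) Power = P(reject H₀ | H₁ true) = 1 - β = 0.687, so Type II error probability = β = 1 - Power = 0.313
c) P(fail to reject H₀ | H₀ true) = 1 - α = 0.99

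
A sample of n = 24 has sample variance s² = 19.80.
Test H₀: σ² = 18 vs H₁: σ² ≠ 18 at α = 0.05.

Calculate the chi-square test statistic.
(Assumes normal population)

Answer: χ² = 25.3000, fail to reject H₀

Derivation:
df = n - 1 = 23
χ² = (n-1)s²/σ₀² = 23×19.80/18 = 25.3000
Critical values: χ²_{0.975,23} = 11.689, χ²_{0.025,23} = 38.076
Rejection region: χ² < 11.689 or χ² > 38.076
Decision: fail to reject H₀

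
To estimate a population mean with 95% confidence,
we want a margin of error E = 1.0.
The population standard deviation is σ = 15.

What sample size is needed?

Answer: n = 865

Derivation:
z_0.025 = 1.960
n = (z×σ/E)² = (1.960×15/1.0)²
n = 864.3600
Round up: n = 865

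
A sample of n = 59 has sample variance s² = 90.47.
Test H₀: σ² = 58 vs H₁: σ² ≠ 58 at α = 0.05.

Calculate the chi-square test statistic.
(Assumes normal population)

df = n - 1 = 58
χ² = (n-1)s²/σ₀² = 58×90.47/58 = 90.4700
Critical values: χ²_{0.975,58} = 38.844, χ²_{0.025,58} = 80.936
Rejection region: χ² < 38.844 or χ² > 80.936
Decision: reject H₀

Answer: χ² = 90.4700, reject H₀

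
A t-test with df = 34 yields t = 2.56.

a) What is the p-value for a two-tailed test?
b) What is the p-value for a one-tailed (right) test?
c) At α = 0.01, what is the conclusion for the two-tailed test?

Answer: a) 0.0151, b) 0.0075, c) fail to reject H₀

Derivation:
Using t-distribution with df = 34:
a) Two-tailed: p = 2×P(T > 2.56) = 0.0151
b) One-tailed: p = P(T > 2.56) = 0.0075
c) 0.0151 ≥ 0.01, fail to reject H₀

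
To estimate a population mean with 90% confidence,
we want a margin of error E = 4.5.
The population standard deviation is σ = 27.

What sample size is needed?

z_0.05 = 1.645
n = (z×σ/E)² = (1.645×27/4.5)²
n = 97.4169
Round up: n = 98

Answer: n = 98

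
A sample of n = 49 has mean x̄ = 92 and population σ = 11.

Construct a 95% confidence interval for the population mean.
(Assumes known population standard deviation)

Confidence level: 95%, α = 0.05
z_0.025 = 1.960
SE = σ/√n = 11/√49 = 1.5714
Margin of error = 1.960 × 1.5714 = 3.0799
CI: x̄ ± margin = 92 ± 3.0799
CI: (88.9201, 95.0799)

Answer: (88.9201, 95.0799)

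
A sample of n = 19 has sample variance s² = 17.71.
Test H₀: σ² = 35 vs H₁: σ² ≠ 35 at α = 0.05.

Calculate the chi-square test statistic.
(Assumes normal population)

df = n - 1 = 18
χ² = (n-1)s²/σ₀² = 18×17.71/35 = 9.1080
Critical values: χ²_{0.975,18} = 8.231, χ²_{0.025,18} = 31.526
Rejection region: χ² < 8.231 or χ² > 31.526
Decision: fail to reject H₀

Answer: χ² = 9.1080, fail to reject H₀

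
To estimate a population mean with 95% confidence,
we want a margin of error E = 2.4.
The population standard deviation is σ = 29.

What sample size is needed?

z_0.025 = 1.960
n = (z×σ/E)² = (1.960×29/2.4)²
n = 560.9003
Round up: n = 561

Answer: n = 561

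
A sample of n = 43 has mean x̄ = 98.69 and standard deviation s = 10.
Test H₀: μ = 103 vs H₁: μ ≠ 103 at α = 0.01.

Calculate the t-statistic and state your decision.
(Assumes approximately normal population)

df = n - 1 = 42
SE = s/√n = 10/√43 = 1.5250
t = (x̄ - μ₀)/SE = (98.69 - 103)/1.5250 = -2.8262
Critical value: t_{0.005,42} = ±2.698
p-value ≈ 0.0072
Decision: reject H₀

Answer: t = -2.8262, reject H₀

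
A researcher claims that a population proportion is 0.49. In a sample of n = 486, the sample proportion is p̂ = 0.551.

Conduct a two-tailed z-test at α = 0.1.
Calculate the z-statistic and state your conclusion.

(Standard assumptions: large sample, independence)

Answer: z = 2.6901, reject H₀

Derivation:
H₀: p = 0.49, H₁: p ≠ 0.49
Standard error: SE = √(p₀(1-p₀)/n) = √(0.49×0.51/486) = 0.022676
z-statistic: z = (p̂ - p₀)/SE = (0.551 - 0.49)/0.022676 = 2.6901
Critical value: z_0.05 = ±1.645
p-value = 0.0071
Decision: reject H₀ at α = 0.1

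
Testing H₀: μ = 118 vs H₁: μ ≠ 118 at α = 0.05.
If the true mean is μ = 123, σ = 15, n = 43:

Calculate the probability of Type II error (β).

Answer: β ≈ 0.4107

Derivation:
SE = σ/√n = 15/√43 = 2.2875
Critical values: μ₀ ± z_0.025×SE = 118 ± 1.960×2.2875
Acceptance region: (113.5165, 122.4835)
Under H₁ (μ = 123): z_high = (122.4835 - 123)/2.2875 = -0.2258, z_low = (113.5165 - 123)/2.2875 = -4.1458
β = P(not reject | H₁) = Φ(-0.2258) - Φ(-4.1458) ≈ 0.4107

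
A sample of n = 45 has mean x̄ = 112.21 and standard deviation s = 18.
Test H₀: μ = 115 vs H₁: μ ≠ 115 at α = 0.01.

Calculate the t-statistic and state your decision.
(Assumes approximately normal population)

Answer: t = -1.0398, fail to reject H₀

Derivation:
df = n - 1 = 44
SE = s/√n = 18/√45 = 2.6833
t = (x̄ - μ₀)/SE = (112.21 - 115)/2.6833 = -1.0398
Critical value: t_{0.005,44} = ±2.692
p-value ≈ 0.3041
Decision: fail to reject H₀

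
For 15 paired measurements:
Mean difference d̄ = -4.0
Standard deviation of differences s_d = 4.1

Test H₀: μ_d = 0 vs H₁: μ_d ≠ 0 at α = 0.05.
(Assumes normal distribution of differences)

df = n - 1 = 14
SE = s_d/√n = 4.1/√15 = 1.0586
t = d̄/SE = -4.0/1.0586 = -3.7786
Critical value: t_{0.025,14} = ±2.145
p-value ≈ 0.0020
Decision: reject H₀

Answer: t = -3.7786, reject H₀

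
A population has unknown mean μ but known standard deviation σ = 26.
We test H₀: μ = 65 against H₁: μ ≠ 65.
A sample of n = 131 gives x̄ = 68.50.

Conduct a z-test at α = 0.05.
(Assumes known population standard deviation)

Answer: z = 1.5408, fail to reject H₀

Derivation:
Standard error: SE = σ/√n = 26/√131 = 2.2716
z-statistic: z = (x̄ - μ₀)/SE = (68.50 - 65)/2.2716 = 1.5408
Critical value: ±1.960
p-value = 0.1234
Decision: fail to reject H₀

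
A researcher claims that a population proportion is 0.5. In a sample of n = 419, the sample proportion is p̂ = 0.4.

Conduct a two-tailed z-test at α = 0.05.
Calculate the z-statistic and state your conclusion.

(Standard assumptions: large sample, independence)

H₀: p = 0.5, H₁: p ≠ 0.5
Standard error: SE = √(p₀(1-p₀)/n) = √(0.5×0.5/419) = 0.024427
z-statistic: z = (p̂ - p₀)/SE = (0.4 - 0.5)/0.024427 = -4.0938
Critical value: z_0.025 = ±1.960
p-value < 0.0001
Decision: reject H₀ at α = 0.05

Answer: z = -4.0938, reject H₀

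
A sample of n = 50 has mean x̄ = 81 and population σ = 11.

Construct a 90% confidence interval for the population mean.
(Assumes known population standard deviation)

Answer: (78.4410, 83.5590)

Derivation:
Confidence level: 90%, α = 0.1
z_0.05 = 1.645
SE = σ/√n = 11/√50 = 1.5556
Margin of error = 1.645 × 1.5556 = 2.5590
CI: x̄ ± margin = 81 ± 2.5590
CI: (78.4410, 83.5590)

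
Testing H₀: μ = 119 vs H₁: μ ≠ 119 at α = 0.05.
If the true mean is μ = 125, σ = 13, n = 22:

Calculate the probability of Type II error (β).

Answer: β ≈ 0.4188

Derivation:
SE = σ/√n = 13/√22 = 2.7716
Critical values: μ₀ ± z_0.025×SE = 119 ± 1.960×2.7716
Acceptance region: (113.5677, 124.4323)
Under H₁ (μ = 125): z_high = (124.4323 - 125)/2.7716 = -0.2048, z_low = (113.5677 - 125)/2.7716 = -4.1248
β = P(not reject | H₁) = Φ(-0.2048) - Φ(-4.1248) ≈ 0.4188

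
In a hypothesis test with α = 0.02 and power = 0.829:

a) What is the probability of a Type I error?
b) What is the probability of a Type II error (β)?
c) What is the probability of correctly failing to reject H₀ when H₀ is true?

a) Type I error probability = α = 0.02
b) Power = P(reject H₀ | H₁ true) = 1 - β = 0.829, so Type II error probability = β = 1 - Power = 0.171
c) P(fail to reject H₀ | H₀ true) = 1 - α = 0.98

Answer: a) 0.02, b) 0.171, c) 0.98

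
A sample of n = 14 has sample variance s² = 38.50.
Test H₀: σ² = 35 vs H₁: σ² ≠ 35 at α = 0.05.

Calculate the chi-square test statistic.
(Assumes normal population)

df = n - 1 = 13
χ² = (n-1)s²/σ₀² = 13×38.50/35 = 14.3000
Critical values: χ²_{0.975,13} = 5.009, χ²_{0.025,13} = 24.736
Rejection region: χ² < 5.009 or χ² > 24.736
Decision: fail to reject H₀

Answer: χ² = 14.3000, fail to reject H₀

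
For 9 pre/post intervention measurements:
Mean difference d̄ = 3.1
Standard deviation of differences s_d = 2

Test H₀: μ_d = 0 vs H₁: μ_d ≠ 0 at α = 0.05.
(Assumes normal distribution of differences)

Answer: t = 4.6498, reject H₀

Derivation:
df = n - 1 = 8
SE = s_d/√n = 2/√9 = 0.6667
t = d̄/SE = 3.1/0.6667 = 4.6498
Critical value: t_{0.025,8} = ±2.306
p-value ≈ 0.0016
Decision: reject H₀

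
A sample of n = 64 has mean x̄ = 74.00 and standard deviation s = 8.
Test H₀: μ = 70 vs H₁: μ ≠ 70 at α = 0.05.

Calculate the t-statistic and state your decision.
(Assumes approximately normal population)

df = n - 1 = 63
SE = s/√n = 8/√64 = 1.0000
t = (x̄ - μ₀)/SE = (74.00 - 70)/1.0000 = 4.0000
Critical value: t_{0.025,63} = ±1.998
p-value ≈ 0.0002
Decision: reject H₀

Answer: t = 4.0000, reject H₀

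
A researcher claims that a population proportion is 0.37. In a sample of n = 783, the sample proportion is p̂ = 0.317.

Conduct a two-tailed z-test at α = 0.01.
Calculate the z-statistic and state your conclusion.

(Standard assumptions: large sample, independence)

H₀: p = 0.37, H₁: p ≠ 0.37
Standard error: SE = √(p₀(1-p₀)/n) = √(0.37×0.63/783) = 0.017254
z-statistic: z = (p̂ - p₀)/SE = (0.317 - 0.37)/0.017254 = -3.0718
Critical value: z_0.005 = ±2.576
p-value = 0.0021
Decision: reject H₀ at α = 0.01

Answer: z = -3.0718, reject H₀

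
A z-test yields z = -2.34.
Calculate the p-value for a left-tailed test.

For z = -2.34:
p = P(Z < -2.34) = Φ(-2.34) = 0.0096

Answer: p-value ≈ 0.0096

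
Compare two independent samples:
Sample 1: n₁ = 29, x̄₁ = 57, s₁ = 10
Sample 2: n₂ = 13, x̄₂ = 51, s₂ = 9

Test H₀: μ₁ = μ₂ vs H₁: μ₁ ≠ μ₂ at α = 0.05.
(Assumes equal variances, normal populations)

Pooled variance: s²_p = [28×10² + 12×9²]/(40) = 94.3000
s_p = 9.7108
SE = s_p×√(1/n₁ + 1/n₂) = 9.7108×√(1/29 + 1/13) = 3.2412
t = (x̄₁ - x̄₂)/SE = (57 - 51)/3.2412 = 1.8512
df = 40, t-critical = ±2.021
Decision: fail to reject H₀

Answer: t = 1.8512, fail to reject H₀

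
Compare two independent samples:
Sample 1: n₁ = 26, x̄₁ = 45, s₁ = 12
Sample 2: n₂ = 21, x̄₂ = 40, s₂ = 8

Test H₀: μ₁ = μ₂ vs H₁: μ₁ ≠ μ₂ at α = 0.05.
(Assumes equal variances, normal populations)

Answer: t = 1.6365, fail to reject H₀

Derivation:
Pooled variance: s²_p = [25×12² + 20×8²]/(45) = 108.4444
s_p = 10.4137
SE = s_p×√(1/n₁ + 1/n₂) = 10.4137×√(1/26 + 1/21) = 3.0553
t = (x̄₁ - x̄₂)/SE = (45 - 40)/3.0553 = 1.6365
df = 45, t-critical = ±2.014
Decision: fail to reject H₀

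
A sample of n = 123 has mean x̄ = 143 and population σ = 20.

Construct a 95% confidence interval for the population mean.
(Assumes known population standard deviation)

Confidence level: 95%, α = 0.05
z_0.025 = 1.960
SE = σ/√n = 20/√123 = 1.8033
Margin of error = 1.960 × 1.8033 = 3.5345
CI: x̄ ± margin = 143 ± 3.5345
CI: (139.4655, 146.5345)

Answer: (139.4655, 146.5345)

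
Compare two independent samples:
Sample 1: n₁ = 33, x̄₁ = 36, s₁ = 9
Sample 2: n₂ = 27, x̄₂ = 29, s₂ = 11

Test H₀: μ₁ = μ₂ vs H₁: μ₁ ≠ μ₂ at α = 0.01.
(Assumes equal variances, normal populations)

Pooled variance: s²_p = [32×9² + 26×11²]/(58) = 98.9310
s_p = 9.9464
SE = s_p×√(1/n₁ + 1/n₂) = 9.9464×√(1/33 + 1/27) = 2.5811
t = (x̄₁ - x̄₂)/SE = (36 - 29)/2.5811 = 2.7120
df = 58, t-critical = ±2.663
Decision: reject H₀

Answer: t = 2.7120, reject H₀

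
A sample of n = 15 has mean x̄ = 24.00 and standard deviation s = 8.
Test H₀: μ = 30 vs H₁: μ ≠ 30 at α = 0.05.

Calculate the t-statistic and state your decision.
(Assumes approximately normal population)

Answer: t = -2.9047, reject H₀

Derivation:
df = n - 1 = 14
SE = s/√n = 8/√15 = 2.0656
t = (x̄ - μ₀)/SE = (24.00 - 30)/2.0656 = -2.9047
Critical value: t_{0.025,14} = ±2.145
p-value ≈ 0.0115
Decision: reject H₀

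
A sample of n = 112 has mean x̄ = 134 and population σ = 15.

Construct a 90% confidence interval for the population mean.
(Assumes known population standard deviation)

Answer: (131.6684, 136.3316)

Derivation:
Confidence level: 90%, α = 0.1
z_0.05 = 1.645
SE = σ/√n = 15/√112 = 1.4174
Margin of error = 1.645 × 1.4174 = 2.3316
CI: x̄ ± margin = 134 ± 2.3316
CI: (131.6684, 136.3316)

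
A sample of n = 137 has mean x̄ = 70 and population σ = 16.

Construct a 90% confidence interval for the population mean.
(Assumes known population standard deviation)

Answer: (67.7513, 72.2487)

Derivation:
Confidence level: 90%, α = 0.1
z_0.05 = 1.645
SE = σ/√n = 16/√137 = 1.3670
Margin of error = 1.645 × 1.3670 = 2.2487
CI: x̄ ± margin = 70 ± 2.2487
CI: (67.7513, 72.2487)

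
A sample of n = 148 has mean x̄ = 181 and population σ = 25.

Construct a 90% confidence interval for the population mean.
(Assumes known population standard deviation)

Answer: (177.6195, 184.3805)

Derivation:
Confidence level: 90%, α = 0.1
z_0.05 = 1.645
SE = σ/√n = 25/√148 = 2.0550
Margin of error = 1.645 × 2.0550 = 3.3805
CI: x̄ ± margin = 181 ± 3.3805
CI: (177.6195, 184.3805)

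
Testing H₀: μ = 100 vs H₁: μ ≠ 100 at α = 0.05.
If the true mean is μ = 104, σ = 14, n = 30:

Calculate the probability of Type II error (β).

SE = σ/√n = 14/√30 = 2.5560
Critical values: μ₀ ± z_0.025×SE = 100 ± 1.960×2.5560
Acceptance region: (94.9902, 105.0098)
Under H₁ (μ = 104): z_high = (105.0098 - 104)/2.5560 = 0.3951, z_low = (94.9902 - 104)/2.5560 = -3.5250
β = P(not reject | H₁) = Φ(0.3951) - Φ(-3.5250) ≈ 0.6534

Answer: β ≈ 0.6534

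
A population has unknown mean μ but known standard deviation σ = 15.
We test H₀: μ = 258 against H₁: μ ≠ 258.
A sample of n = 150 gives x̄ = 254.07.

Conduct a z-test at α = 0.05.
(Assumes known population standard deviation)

Standard error: SE = σ/√n = 15/√150 = 1.2247
z-statistic: z = (x̄ - μ₀)/SE = (254.07 - 258)/1.2247 = -3.2089
Critical value: ±1.960
p-value = 0.0013
Decision: reject H₀

Answer: z = -3.2089, reject H₀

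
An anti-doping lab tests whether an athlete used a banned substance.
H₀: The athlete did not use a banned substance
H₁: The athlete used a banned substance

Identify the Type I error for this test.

Type I error (α): Rejecting H₀ when H₀ is true
Type II error (β): Failing to reject H₀ when H₁ is true

Answer: Falsely accusing a clean athlete of doping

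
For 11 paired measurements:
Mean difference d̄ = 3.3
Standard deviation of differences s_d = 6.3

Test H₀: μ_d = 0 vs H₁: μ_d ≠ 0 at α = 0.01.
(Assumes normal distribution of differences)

df = n - 1 = 10
SE = s_d/√n = 6.3/√11 = 1.8995
t = d̄/SE = 3.3/1.8995 = 1.7373
Critical value: t_{0.005,10} = ±3.169
p-value ≈ 0.1130
Decision: fail to reject H₀

Answer: t = 1.7373, fail to reject H₀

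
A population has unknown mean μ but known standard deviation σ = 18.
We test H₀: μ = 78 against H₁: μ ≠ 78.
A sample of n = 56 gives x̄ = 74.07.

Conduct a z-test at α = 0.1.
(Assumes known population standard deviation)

Standard error: SE = σ/√n = 18/√56 = 2.4054
z-statistic: z = (x̄ - μ₀)/SE = (74.07 - 78)/2.4054 = -1.6338
Critical value: ±1.645
p-value = 0.1023
Decision: fail to reject H₀

Answer: z = -1.6338, fail to reject H₀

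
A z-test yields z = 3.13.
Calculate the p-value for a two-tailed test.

Answer: p-value ≈ 0.0017

Derivation:
For z = 3.13:
p = 2×P(Z > |3.13|) = 2×(1 - Φ(3.13)) = 0.0017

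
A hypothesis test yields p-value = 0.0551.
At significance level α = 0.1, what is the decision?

Compare p-value to α:
0.0551 < 0.1
Decision: reject H₀

Answer: reject H₀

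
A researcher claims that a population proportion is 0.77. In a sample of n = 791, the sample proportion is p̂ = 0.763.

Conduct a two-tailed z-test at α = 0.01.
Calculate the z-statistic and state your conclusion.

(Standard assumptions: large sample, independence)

Answer: z = -0.4678, fail to reject H₀

Derivation:
H₀: p = 0.77, H₁: p ≠ 0.77
Standard error: SE = √(p₀(1-p₀)/n) = √(0.77×0.23/791) = 0.014963
z-statistic: z = (p̂ - p₀)/SE = (0.763 - 0.77)/0.014963 = -0.4678
Critical value: z_0.005 = ±2.576
p-value = 0.6399
Decision: fail to reject H₀ at α = 0.01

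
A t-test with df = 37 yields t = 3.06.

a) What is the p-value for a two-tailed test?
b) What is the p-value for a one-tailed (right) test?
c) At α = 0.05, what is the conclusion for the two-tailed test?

Using t-distribution with df = 37:
a) Two-tailed: p = 2×P(T > 3.06) = 0.0041
b) One-tailed: p = P(T > 3.06) = 0.0021
c) 0.0041 < 0.05, reject H₀

Answer: a) 0.0041, b) 0.0021, c) reject H₀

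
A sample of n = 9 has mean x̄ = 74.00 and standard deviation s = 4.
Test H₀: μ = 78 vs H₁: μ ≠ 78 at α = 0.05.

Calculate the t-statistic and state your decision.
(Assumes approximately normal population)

Answer: t = -3.0001, reject H₀

Derivation:
df = n - 1 = 8
SE = s/√n = 4/√9 = 1.3333
t = (x̄ - μ₀)/SE = (74.00 - 78)/1.3333 = -3.0001
Critical value: t_{0.025,8} = ±2.306
p-value ≈ 0.0171
Decision: reject H₀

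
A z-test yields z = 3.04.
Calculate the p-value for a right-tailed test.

Answer: p-value ≈ 0.0012

Derivation:
For z = 3.04:
p = P(Z > 3.04) = 1 - Φ(3.04) = 0.0012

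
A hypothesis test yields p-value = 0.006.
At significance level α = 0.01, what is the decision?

Compare p-value to α:
0.006 < 0.01
Decision: reject H₀

Answer: reject H₀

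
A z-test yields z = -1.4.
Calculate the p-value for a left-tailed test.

For z = -1.4:
p = P(Z < -1.4) = Φ(-1.4) = 0.0808

Answer: p-value ≈ 0.0808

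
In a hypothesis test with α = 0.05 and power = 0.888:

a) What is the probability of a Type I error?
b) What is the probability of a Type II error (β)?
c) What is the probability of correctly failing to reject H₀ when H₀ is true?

Answer: a) 0.05, b) 0.112, c) 0.95

Derivation:
a) Type I error probability = α = 0.05
b) Power = P(reject H₀ | H₁ true) = 1 - β = 0.888, so Type II error probability = β = 1 - Power = 0.112
c) P(fail to reject H₀ | H₀ true) = 1 - α = 0.95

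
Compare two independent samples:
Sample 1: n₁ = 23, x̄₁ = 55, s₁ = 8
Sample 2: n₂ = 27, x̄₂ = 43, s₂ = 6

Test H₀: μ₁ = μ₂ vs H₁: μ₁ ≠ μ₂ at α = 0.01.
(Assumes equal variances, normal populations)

Answer: t = 6.0517, reject H₀

Derivation:
Pooled variance: s²_p = [22×8² + 26×6²]/(48) = 48.8333
s_p = 6.9881
SE = s_p×√(1/n₁ + 1/n₂) = 6.9881×√(1/23 + 1/27) = 1.9829
t = (x̄₁ - x̄₂)/SE = (55 - 43)/1.9829 = 6.0517
df = 48, t-critical = ±2.682
Decision: reject H₀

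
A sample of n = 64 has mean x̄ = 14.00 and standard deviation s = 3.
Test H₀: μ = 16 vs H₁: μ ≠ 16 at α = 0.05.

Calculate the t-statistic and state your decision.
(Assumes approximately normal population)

Answer: t = -5.3333, reject H₀

Derivation:
df = n - 1 = 63
SE = s/√n = 3/√64 = 0.3750
t = (x̄ - μ₀)/SE = (14.00 - 16)/0.3750 = -5.3333
Critical value: t_{0.025,63} = ±1.998
p-value < 0.0001
Decision: reject H₀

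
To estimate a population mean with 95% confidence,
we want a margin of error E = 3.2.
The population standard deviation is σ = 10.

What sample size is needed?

z_0.025 = 1.960
n = (z×σ/E)² = (1.960×10/3.2)²
n = 37.5156
Round up: n = 38

Answer: n = 38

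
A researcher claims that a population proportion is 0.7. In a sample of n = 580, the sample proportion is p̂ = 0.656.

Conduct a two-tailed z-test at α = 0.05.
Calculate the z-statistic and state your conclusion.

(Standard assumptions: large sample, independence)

H₀: p = 0.7, H₁: p ≠ 0.7
Standard error: SE = √(p₀(1-p₀)/n) = √(0.7×0.3/580) = 0.019028
z-statistic: z = (p̂ - p₀)/SE = (0.656 - 0.7)/0.019028 = -2.3124
Critical value: z_0.025 = ±1.960
p-value = 0.0208
Decision: reject H₀ at α = 0.05

Answer: z = -2.3124, reject H₀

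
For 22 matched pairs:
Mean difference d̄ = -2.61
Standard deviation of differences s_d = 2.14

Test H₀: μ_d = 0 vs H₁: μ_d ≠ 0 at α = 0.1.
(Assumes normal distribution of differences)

df = n - 1 = 21
SE = s_d/√n = 2.14/√22 = 0.4562
t = d̄/SE = -2.61/0.4562 = -5.7212
Critical value: t_{0.05,21} = ±1.721
p-value < 0.0001
Decision: reject H₀

Answer: t = -5.7212, reject H₀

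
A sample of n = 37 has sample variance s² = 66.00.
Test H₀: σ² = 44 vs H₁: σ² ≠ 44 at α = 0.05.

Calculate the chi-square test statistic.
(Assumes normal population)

Answer: χ² = 54.0000, fail to reject H₀

Derivation:
df = n - 1 = 36
χ² = (n-1)s²/σ₀² = 36×66.00/44 = 54.0000
Critical values: χ²_{0.975,36} = 21.336, χ²_{0.025,36} = 54.437
Rejection region: χ² < 21.336 or χ² > 54.437
Decision: fail to reject H₀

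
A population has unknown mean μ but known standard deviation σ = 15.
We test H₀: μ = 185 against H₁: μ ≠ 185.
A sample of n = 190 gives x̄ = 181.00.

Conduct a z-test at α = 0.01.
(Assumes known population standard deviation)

Standard error: SE = σ/√n = 15/√190 = 1.0882
z-statistic: z = (x̄ - μ₀)/SE = (181.00 - 185)/1.0882 = -3.6758
Critical value: ±2.576
p-value = 0.0002
Decision: reject H₀

Answer: z = -3.6758, reject H₀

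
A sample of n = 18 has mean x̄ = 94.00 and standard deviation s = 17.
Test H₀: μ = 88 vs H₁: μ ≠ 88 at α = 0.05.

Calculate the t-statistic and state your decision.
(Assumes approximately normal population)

Answer: t = 1.4974, fail to reject H₀

Derivation:
df = n - 1 = 17
SE = s/√n = 17/√18 = 4.0069
t = (x̄ - μ₀)/SE = (94.00 - 88)/4.0069 = 1.4974
Critical value: t_{0.025,17} = ±2.110
p-value ≈ 0.1526
Decision: fail to reject H₀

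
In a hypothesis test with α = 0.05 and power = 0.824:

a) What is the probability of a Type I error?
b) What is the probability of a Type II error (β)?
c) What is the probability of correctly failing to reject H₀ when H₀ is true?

a) Type I error probability = α = 0.05
b) Power = P(reject H₀ | H₁ true) = 1 - β = 0.824, so Type II error probability = β = 1 - Power = 0.176
c) P(fail to reject H₀ | H₀ true) = 1 - α = 0.95

Answer: a) 0.05, b) 0.176, c) 0.95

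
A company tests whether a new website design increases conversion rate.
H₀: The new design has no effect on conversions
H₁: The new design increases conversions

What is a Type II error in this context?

Answer: Keeping the old design when the new one would have increased conversions

Derivation:
A Type I error (probability α) occurs when we reject a true H₀.
A Type II error (probability β) occurs when we fail to reject a false H₀.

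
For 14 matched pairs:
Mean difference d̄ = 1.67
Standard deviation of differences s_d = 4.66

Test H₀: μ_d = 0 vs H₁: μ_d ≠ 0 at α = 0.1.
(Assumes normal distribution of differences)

df = n - 1 = 13
SE = s_d/√n = 4.66/√14 = 1.2454
t = d̄/SE = 1.67/1.2454 = 1.3409
Critical value: t_{0.05,13} = ±1.771
p-value ≈ 0.2029
Decision: fail to reject H₀

Answer: t = 1.3409, fail to reject H₀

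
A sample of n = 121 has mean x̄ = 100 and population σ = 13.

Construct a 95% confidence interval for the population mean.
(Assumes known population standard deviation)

Confidence level: 95%, α = 0.05
z_0.025 = 1.960
SE = σ/√n = 13/√121 = 1.1818
Margin of error = 1.960 × 1.1818 = 2.3163
CI: x̄ ± margin = 100 ± 2.3163
CI: (97.6837, 102.3163)

Answer: (97.6837, 102.3163)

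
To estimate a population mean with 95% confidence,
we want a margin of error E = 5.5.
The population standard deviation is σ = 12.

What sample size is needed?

z_0.025 = 1.960
n = (z×σ/E)² = (1.960×12/5.5)²
n = 18.2873
Round up: n = 19

Answer: n = 19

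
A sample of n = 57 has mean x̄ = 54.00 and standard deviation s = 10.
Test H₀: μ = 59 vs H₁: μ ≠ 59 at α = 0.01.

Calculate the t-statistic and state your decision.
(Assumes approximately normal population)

df = n - 1 = 56
SE = s/√n = 10/√57 = 1.3245
t = (x̄ - μ₀)/SE = (54.00 - 59)/1.3245 = -3.7750
Critical value: t_{0.005,56} = ±2.667
p-value ≈ 0.0004
Decision: reject H₀

Answer: t = -3.7750, reject H₀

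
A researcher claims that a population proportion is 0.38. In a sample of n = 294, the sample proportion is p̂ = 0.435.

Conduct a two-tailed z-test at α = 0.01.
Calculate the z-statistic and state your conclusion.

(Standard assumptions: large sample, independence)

Answer: z = 1.9429, fail to reject H₀

Derivation:
H₀: p = 0.38, H₁: p ≠ 0.38
Standard error: SE = √(p₀(1-p₀)/n) = √(0.38×0.62/294) = 0.028308
z-statistic: z = (p̂ - p₀)/SE = (0.435 - 0.38)/0.028308 = 1.9429
Critical value: z_0.005 = ±2.576
p-value = 0.0520
Decision: fail to reject H₀ at α = 0.01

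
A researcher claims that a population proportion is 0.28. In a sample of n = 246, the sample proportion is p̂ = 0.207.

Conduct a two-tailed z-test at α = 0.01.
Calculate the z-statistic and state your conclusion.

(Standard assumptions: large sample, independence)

H₀: p = 0.28, H₁: p ≠ 0.28
Standard error: SE = √(p₀(1-p₀)/n) = √(0.28×0.72/246) = 0.028627
z-statistic: z = (p̂ - p₀)/SE = (0.207 - 0.28)/0.028627 = -2.5500
Critical value: z_0.005 = ±2.576
p-value = 0.0108
Decision: fail to reject H₀ at α = 0.01

Answer: z = -2.5500, fail to reject H₀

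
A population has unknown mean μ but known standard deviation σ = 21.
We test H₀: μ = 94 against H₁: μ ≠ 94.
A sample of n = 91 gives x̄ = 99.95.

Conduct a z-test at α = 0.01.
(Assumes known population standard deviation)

Answer: z = 2.7028, reject H₀

Derivation:
Standard error: SE = σ/√n = 21/√91 = 2.2014
z-statistic: z = (x̄ - μ₀)/SE = (99.95 - 94)/2.2014 = 2.7028
Critical value: ±2.576
p-value = 0.0069
Decision: reject H₀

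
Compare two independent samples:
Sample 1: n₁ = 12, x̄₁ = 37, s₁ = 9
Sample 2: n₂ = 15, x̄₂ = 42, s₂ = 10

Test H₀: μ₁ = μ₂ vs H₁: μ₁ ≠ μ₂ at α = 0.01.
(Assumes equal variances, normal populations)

Pooled variance: s²_p = [11×9² + 14×10²]/(25) = 91.6400
s_p = 9.5729
SE = s_p×√(1/n₁ + 1/n₂) = 9.5729×√(1/12 + 1/15) = 3.7076
t = (x̄₁ - x̄₂)/SE = (37 - 42)/3.7076 = -1.3486
df = 25, t-critical = ±2.787
Decision: fail to reject H₀

Answer: t = -1.3486, fail to reject H₀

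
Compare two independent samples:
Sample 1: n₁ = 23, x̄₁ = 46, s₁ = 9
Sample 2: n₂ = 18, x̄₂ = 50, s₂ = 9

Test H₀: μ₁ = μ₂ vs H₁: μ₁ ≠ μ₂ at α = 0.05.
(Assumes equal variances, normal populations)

Pooled variance: s²_p = [22×9² + 17×9²]/(39) = 81.0000
s_p = 9.0000
SE = s_p×√(1/n₁ + 1/n₂) = 9.0000×√(1/23 + 1/18) = 2.8323
t = (x̄₁ - x̄₂)/SE = (46 - 50)/2.8323 = -1.4123
df = 39, t-critical = ±2.023
Decision: fail to reject H₀

Answer: t = -1.4123, fail to reject H₀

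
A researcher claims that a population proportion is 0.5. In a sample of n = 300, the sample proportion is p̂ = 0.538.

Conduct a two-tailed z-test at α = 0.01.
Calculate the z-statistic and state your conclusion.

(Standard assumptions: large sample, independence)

Answer: z = 1.3163, fail to reject H₀

Derivation:
H₀: p = 0.5, H₁: p ≠ 0.5
Standard error: SE = √(p₀(1-p₀)/n) = √(0.5×0.5/300) = 0.028868
z-statistic: z = (p̂ - p₀)/SE = (0.538 - 0.5)/0.028868 = 1.3163
Critical value: z_0.005 = ±2.576
p-value = 0.1881
Decision: fail to reject H₀ at α = 0.01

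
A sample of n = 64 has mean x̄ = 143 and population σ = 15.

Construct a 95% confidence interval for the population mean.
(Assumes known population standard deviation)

Confidence level: 95%, α = 0.05
z_0.025 = 1.960
SE = σ/√n = 15/√64 = 1.8750
Margin of error = 1.960 × 1.8750 = 3.6750
CI: x̄ ± margin = 143 ± 3.6750
CI: (139.3250, 146.6750)

Answer: (139.3250, 146.6750)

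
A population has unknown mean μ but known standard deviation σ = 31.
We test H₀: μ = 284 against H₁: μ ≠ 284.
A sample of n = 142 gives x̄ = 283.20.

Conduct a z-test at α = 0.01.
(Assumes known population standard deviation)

Standard error: SE = σ/√n = 31/√142 = 2.6015
z-statistic: z = (x̄ - μ₀)/SE = (283.20 - 284)/2.6015 = -0.3075
Critical value: ±2.576
p-value = 0.7585
Decision: fail to reject H₀

Answer: z = -0.3075, fail to reject H₀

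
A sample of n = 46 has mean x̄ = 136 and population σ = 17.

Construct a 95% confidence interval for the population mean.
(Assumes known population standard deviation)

Answer: (131.0873, 140.9127)

Derivation:
Confidence level: 95%, α = 0.05
z_0.025 = 1.960
SE = σ/√n = 17/√46 = 2.5065
Margin of error = 1.960 × 2.5065 = 4.9127
CI: x̄ ± margin = 136 ± 4.9127
CI: (131.0873, 140.9127)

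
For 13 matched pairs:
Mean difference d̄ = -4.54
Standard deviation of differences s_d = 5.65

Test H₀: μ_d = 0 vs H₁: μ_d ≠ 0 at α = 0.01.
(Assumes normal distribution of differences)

Answer: t = -2.8973, fail to reject H₀

Derivation:
df = n - 1 = 12
SE = s_d/√n = 5.65/√13 = 1.5670
t = d̄/SE = -4.54/1.5670 = -2.8973
Critical value: t_{0.005,12} = ±3.055
p-value ≈ 0.0134
Decision: fail to reject H₀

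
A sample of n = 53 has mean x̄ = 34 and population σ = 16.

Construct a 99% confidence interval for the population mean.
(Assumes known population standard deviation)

Confidence level: 99%, α = 0.01
z_0.005 = 2.576
SE = σ/√n = 16/√53 = 2.1978
Margin of error = 2.576 × 2.1978 = 5.6615
CI: x̄ ± margin = 34 ± 5.6615
CI: (28.3385, 39.6615)

Answer: (28.3385, 39.6615)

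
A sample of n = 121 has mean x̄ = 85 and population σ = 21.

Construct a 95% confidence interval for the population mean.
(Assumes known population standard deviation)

Answer: (81.2582, 88.7418)

Derivation:
Confidence level: 95%, α = 0.05
z_0.025 = 1.960
SE = σ/√n = 21/√121 = 1.9091
Margin of error = 1.960 × 1.9091 = 3.7418
CI: x̄ ± margin = 85 ± 3.7418
CI: (81.2582, 88.7418)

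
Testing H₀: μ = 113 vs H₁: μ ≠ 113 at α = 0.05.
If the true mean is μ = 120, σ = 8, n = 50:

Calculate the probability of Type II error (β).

Answer: β ≈ 0.0000

Derivation:
SE = σ/√n = 8/√50 = 1.1314
Critical values: μ₀ ± z_0.025×SE = 113 ± 1.960×1.1314
Acceptance region: (110.7825, 115.2175)
Under H₁ (μ = 120): z_high = (115.2175 - 120)/1.1314 = -4.2271, z_low = (110.7825 - 120)/1.1314 = -8.1470
β = P(not reject | H₁) = Φ(-4.2271) - Φ(-8.1470) ≈ 0.0000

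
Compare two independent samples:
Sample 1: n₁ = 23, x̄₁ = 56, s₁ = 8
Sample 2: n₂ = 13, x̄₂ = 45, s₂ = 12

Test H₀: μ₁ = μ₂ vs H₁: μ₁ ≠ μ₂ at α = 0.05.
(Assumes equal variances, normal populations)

Pooled variance: s²_p = [22×8² + 12×12²]/(34) = 92.2353
s_p = 9.6039
SE = s_p×√(1/n₁ + 1/n₂) = 9.6039×√(1/23 + 1/13) = 3.3324
t = (x̄₁ - x̄₂)/SE = (56 - 45)/3.3324 = 3.3009
df = 34, t-critical = ±2.032
Decision: reject H₀

Answer: t = 3.3009, reject H₀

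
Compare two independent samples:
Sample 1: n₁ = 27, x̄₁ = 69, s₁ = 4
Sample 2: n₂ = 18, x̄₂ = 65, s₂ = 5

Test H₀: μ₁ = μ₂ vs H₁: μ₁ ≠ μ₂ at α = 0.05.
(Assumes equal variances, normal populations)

Pooled variance: s²_p = [26×4² + 17×5²]/(43) = 19.5581
s_p = 4.4225
SE = s_p×√(1/n₁ + 1/n₂) = 4.4225×√(1/27 + 1/18) = 1.3457
t = (x̄₁ - x̄₂)/SE = (69 - 65)/1.3457 = 2.9724
df = 43, t-critical = ±2.017
Decision: reject H₀

Answer: t = 2.9724, reject H₀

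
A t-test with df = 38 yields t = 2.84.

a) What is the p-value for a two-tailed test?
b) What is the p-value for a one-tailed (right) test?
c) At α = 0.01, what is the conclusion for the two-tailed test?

Using t-distribution with df = 38:
a) Two-tailed: p = 2×P(T > 2.84) = 0.0072
b) One-tailed: p = P(T > 2.84) = 0.0036
c) 0.0072 < 0.01, reject H₀

Answer: a) 0.0072, b) 0.0036, c) reject H₀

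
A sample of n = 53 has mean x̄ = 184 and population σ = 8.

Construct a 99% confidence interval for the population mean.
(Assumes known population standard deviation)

Answer: (181.1692, 186.8308)

Derivation:
Confidence level: 99%, α = 0.01
z_0.005 = 2.576
SE = σ/√n = 8/√53 = 1.0989
Margin of error = 2.576 × 1.0989 = 2.8308
CI: x̄ ± margin = 184 ± 2.8308
CI: (181.1692, 186.8308)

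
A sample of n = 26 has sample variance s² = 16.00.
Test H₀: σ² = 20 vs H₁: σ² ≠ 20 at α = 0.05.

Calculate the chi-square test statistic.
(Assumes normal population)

df = n - 1 = 25
χ² = (n-1)s²/σ₀² = 25×16.00/20 = 20.0000
Critical values: χ²_{0.975,25} = 13.120, χ²_{0.025,25} = 40.646
Rejection region: χ² < 13.120 or χ² > 40.646
Decision: fail to reject H₀

Answer: χ² = 20.0000, fail to reject H₀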